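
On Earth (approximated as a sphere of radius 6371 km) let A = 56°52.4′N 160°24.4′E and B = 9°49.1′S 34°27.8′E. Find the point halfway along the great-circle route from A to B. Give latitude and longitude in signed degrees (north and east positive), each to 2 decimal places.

The central angle between A and B is δ = 2.0475 rad.
With f = 0.5, the slerp weights are sin((1−f)δ)/sin δ = 0.9613 and sin(fδ)/sin δ = 0.9613.
Weighted sum of the unit vectors: (0.9613)·(-0.5148,0.1833,0.8375) + (0.9613)·(0.8124,0.5576,-0.1705) = (0.2860, 0.7122, 0.6411).
Converting back: φ = atan2(z, √(x²+y²)) = 39.87°, λ = atan2(y, x) = 68.12°.

39.87°, 68.12°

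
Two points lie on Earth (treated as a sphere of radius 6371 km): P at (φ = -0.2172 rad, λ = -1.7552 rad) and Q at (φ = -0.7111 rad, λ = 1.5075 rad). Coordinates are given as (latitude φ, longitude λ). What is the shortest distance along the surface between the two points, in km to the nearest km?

With latitudes φ₁ = -12.445°, φ₂ = -40.743° and longitude difference Δλ = -173.061°:
Haversine: a = sin²(Δφ/2) + cos φ₁ cos φ₂ sin²(Δλ/2) = 0.0598 + (0.9765)(0.7576)(0.9963) = 0.79689.
Central angle c = 2·arcsin(√a) = 2.20654 rad.
Distance = R·c = 6371 × 2.2065 ≈ 14058 km.

14058 km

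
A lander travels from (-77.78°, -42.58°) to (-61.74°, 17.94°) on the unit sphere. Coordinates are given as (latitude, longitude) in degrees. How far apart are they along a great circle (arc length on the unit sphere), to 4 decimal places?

In radians: φ₁ = -1.3575, φ₂ = -1.0776, Δλ = 60.520° = 1.0563 rad.
cos c = sin φ₁ sin φ₂ + cos φ₁ cos φ₂ cos Δλ = (-0.9773)(-0.8808) + (0.2117)(0.4735)(0.4921) = 0.91017,
so c = arccos(0.91017) = 0.42710 rad.
On the unit sphere the arc length equals the central angle: 0.4271.

0.4271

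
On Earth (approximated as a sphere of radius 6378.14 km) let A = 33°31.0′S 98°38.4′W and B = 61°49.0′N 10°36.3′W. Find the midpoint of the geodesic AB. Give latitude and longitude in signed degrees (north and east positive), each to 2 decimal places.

18.71°, -69.59°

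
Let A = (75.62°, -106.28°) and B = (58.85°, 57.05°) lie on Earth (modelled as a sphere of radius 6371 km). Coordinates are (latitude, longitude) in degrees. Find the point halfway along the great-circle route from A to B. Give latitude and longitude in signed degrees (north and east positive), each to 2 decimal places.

81.02°, 42.74°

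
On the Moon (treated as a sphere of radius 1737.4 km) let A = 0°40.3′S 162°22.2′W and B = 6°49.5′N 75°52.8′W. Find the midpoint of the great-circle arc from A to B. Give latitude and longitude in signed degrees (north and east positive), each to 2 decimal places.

4.22°, -119.31°

The central angle between A and B is δ = 1.5114 rad.
With f = 0.5, the slerp weights are sin((1−f)δ)/sin δ = 0.6870 and sin(fδ)/sin δ = 0.6870.
Weighted sum of the unit vectors: (0.6870)·(-0.9530,-0.3028,-0.0117) + (0.6870)·(0.2422,-0.9629,0.1188) = (-0.4883, -0.8696, 0.0736).
Converting back: φ = atan2(z, √(x²+y²)) = 4.22°, λ = atan2(y, x) = -119.31°.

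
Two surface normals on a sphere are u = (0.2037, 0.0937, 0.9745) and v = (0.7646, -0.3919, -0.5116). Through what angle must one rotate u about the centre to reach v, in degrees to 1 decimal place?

u·v = -0.3795; |u| = 1.0000, |v| = 1.0000.
cos θ = (u·v)/(|u||v|) = -0.3796, so θ = 112.3°.

112.3°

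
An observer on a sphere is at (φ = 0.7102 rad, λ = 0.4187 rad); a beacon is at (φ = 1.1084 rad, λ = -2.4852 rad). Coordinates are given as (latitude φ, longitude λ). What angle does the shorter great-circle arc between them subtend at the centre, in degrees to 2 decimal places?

75.24°

With latitudes φ₁ = 40.691°, φ₂ = 63.507° and longitude difference Δλ = -166.381°:
cos c = sin φ₁ sin φ₂ + cos φ₁ cos φ₂ cos Δλ = (0.6520)(0.8950) + (0.7582)(0.4461)(-0.9719) = 0.25479,
so c = arccos(0.25479) = 1.31317 rad.
So the angular separation is 75.24°.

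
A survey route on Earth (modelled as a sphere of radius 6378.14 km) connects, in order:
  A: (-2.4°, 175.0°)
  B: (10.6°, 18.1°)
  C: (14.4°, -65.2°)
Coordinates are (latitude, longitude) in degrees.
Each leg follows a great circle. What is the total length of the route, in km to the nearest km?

Leg A→B: central angle 2.7166 rad, distance 17326.8 km.
Leg B→C: central angle 1.4133 rad, distance 9014.4 km.
Total: 17326.8 + 9014.4 ≈ 26341 km.

26341 km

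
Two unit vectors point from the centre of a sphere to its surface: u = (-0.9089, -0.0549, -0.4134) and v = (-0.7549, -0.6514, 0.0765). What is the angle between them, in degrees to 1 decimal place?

46.4°

u·v = 0.6903; |u| = 1.0000, |v| = 1.0000.
cos θ = (u·v)/(|u||v|) = 0.6902, so θ = 46.4°.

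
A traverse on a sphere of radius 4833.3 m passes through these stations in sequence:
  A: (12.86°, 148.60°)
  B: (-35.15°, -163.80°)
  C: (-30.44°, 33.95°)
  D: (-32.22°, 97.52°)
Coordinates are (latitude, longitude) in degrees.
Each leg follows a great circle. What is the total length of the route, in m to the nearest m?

Leg A→B: central angle 1.1490 rad, distance 5553.6 m.
Leg B→C: central angle 1.9603 rad, distance 9474.6 m.
Leg C→D: central angle 0.9338 rad, distance 4513.4 m.
Total: 5553.6 + 9474.6 + 4513.4 ≈ 19542 m.

19542 m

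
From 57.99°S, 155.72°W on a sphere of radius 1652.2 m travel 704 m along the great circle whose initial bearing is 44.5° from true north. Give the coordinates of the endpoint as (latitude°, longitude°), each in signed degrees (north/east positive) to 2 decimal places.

Angular distance δ = d/R = 704/1652.2 = 0.42610 rad; initial bearing θ = 0.7767 rad.
sin φ₂ = sin φ₁ cos δ + cos φ₁ sin δ cos θ = (-0.8480)(0.9106) + (0.5301)(0.4133)(0.7133) = -0.6159, so φ₂ = -38.02°.
Δλ = atan2(sin θ sin δ cos φ₁, cos δ − sin φ₁ sin φ₂) = atan2(0.1536, 0.3884) = 21.575°.
λ₂ = -155.720° + 21.575° = -134.15°.

-38.02°, -134.15°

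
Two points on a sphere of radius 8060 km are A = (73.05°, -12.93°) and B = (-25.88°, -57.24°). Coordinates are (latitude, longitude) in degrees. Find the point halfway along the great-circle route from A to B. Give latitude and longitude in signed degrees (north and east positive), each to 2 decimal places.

24.77°, -46.83°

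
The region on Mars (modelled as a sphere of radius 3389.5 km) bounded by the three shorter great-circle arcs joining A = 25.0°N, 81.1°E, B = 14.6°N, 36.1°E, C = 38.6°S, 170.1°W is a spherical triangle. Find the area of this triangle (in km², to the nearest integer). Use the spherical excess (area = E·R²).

16837347 km²

Side lengths (central angles): a = 2.5605, b = 2.0851, c = 0.7573 rad; semiperimeter s = 2.7014.
By l'Huilier's theorem, tan(E/4) = √[tan(s/2) tan((s−a)/2) tan((s−b)/2) tan((s−c)/2)], giving spherical excess E = 1.4656 rad.
Area = E·R² = 1.4656 × (3389.5)² ≈ 16837347 km².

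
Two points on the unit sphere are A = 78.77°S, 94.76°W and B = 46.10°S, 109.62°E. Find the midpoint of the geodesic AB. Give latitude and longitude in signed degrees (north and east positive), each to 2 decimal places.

-72.94°, 118.47°

The central angle between A and B is δ = 0.9474 rad.
With f = 0.5, the slerp weights are sin((1−f)δ)/sin δ = 0.5619 and sin(fδ)/sin δ = 0.5619.
Weighted sum of the unit vectors: (0.5619)·(-0.0162,-0.1941,-0.9809) + (0.5619)·(-0.2328,0.6531,-0.7206) = (-0.1399, 0.2579, -0.9560).
Converting back: φ = atan2(z, √(x²+y²)) = -72.94°, λ = atan2(y, x) = 118.47°.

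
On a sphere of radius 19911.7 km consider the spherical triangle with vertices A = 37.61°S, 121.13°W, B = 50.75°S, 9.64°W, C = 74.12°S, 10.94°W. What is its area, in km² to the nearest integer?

83859395 km²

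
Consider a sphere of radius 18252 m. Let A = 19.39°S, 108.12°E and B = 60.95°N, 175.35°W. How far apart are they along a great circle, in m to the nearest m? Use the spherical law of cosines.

32039 m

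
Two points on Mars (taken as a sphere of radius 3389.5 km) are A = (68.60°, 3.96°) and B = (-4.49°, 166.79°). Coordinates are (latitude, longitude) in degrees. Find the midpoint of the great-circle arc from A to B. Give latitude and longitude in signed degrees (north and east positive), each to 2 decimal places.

52.38°, 157.36°

Central angle δ = 2.0047 rad. Interpolating on the sphere with fraction f = 0.5:
P = [sin((1−f)δ)·A + sin(fδ)·B] / sin δ = 0.9288·A + 0.9288·B in Cartesian coordinates,
giving P = (-0.5634, 0.2350, 0.7921), i.e. latitude 52.38°, longitude 157.36°.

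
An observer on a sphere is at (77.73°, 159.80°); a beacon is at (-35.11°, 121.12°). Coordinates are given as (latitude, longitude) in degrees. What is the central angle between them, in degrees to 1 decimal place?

In radians: φ₁ = 1.3566, φ₂ = -0.6128, Δλ = -38.680° = -0.6751 rad.
cos c = sin φ₁ sin φ₂ + cos φ₁ cos φ₂ cos Δλ = (0.9772)(-0.5751) + (0.2125)(0.8180)(0.7806) = -0.42629,
so c = arccos(-0.42629) = 2.01119 rad.
So the angular separation is 115.2°.

115.2°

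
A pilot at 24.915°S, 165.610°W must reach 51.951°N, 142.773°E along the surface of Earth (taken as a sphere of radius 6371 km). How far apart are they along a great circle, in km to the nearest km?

9910 km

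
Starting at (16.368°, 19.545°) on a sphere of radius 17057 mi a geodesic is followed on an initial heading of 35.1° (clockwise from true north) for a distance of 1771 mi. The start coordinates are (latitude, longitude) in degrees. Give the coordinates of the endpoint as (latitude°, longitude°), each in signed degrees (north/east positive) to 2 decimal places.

Angular distance δ = d/R = 1771/17057 = 0.10383 rad; initial bearing θ = 0.6126 rad.
sin φ₂ = sin φ₁ cos δ + cos φ₁ sin δ cos θ = (0.2818)(0.9946) + (0.9595)(0.1036)(0.8181) = 0.3616, so φ₂ = 21.20°.
Δλ = atan2(sin θ sin δ cos φ₁, cos δ − sin φ₁ sin φ₂) = atan2(0.0572, 0.8927) = 3.665°.
λ₂ = 19.545° + 3.665° = 23.21°.

21.20°, 23.21°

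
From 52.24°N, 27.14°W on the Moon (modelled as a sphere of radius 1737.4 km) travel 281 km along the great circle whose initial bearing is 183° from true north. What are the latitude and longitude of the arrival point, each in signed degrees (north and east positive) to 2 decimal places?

42.98°, -27.80°

Angular distance δ = d/R = 281/1737.4 = 0.16174 rad; initial bearing θ = 3.1940 rad.
sin φ₂ = sin φ₁ cos δ + cos φ₁ sin δ cos θ = (0.7906)(0.9869) + (0.6124)(0.1610)(-0.9986) = 0.6818, so φ₂ = 42.98°.
Δλ = atan2(sin θ sin δ cos φ₁, cos δ − sin φ₁ sin φ₂) = atan2(-0.0052, 0.4479) = -0.660°.
λ₂ = -27.140° − 0.660° = -27.80°.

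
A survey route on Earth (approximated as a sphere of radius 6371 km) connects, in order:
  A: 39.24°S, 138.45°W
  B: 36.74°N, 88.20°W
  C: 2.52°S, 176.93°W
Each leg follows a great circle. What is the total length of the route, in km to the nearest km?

19952 km

Leg A→B: central angle 1.5523 rad, distance 9889.8 km.
Leg B→C: central angle 1.5794 rad, distance 10062.1 km.
Total: 9889.8 + 10062.1 ≈ 19952 km.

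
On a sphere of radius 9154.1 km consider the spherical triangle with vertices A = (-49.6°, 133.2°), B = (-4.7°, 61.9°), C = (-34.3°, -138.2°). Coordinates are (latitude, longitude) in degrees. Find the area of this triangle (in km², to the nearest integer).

Side lengths (central angles): a = 2.3847, b = 1.1127, c = 1.2979 rad; semiperimeter s = 2.3977.
By l'Huilier's theorem, tan(E/4) = √[tan(s/2) tan((s−a)/2) tan((s−b)/2) tan((s−c)/2)], giving spherical excess E = 0.3482 rad.
Area = E·R² = 0.3482 × (9154.1)² ≈ 29175227 km².

29175227 km²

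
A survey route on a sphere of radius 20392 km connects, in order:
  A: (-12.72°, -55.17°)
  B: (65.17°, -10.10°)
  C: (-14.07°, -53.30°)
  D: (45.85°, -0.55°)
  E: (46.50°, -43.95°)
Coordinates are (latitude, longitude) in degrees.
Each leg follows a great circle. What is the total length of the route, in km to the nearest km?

Leg A→B: central angle 1.4812 rad, distance 30205.0 km.
Leg B→C: central angle 1.4944 rad, distance 30474.3 km.
Leg C→D: central angle 1.3341 rad, distance 27204.2 km.
Leg D→E: central angle 0.5179 rad, distance 10562.0 km.
Total: 30205.0 + 30474.3 + 27204.2 + 10562.0 ≈ 98445 km.

98445 km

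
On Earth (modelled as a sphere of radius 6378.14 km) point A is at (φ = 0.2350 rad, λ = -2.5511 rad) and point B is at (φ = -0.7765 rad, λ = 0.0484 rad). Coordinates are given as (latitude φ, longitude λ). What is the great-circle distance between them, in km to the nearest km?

15500 km

With latitudes φ₁ = 13.465°, φ₂ = -44.490° and longitude difference Δλ = 148.940°:
cos c = sin φ₁ sin φ₂ + cos φ₁ cos φ₂ cos Δλ = (0.2328)(-0.7008) + (0.9725)(0.7134)(-0.8566) = -0.75747,
so c = arccos(-0.75747) = 2.43023 rad.
Distance = R·c = 6378.14 × 2.4302 ≈ 15500 km.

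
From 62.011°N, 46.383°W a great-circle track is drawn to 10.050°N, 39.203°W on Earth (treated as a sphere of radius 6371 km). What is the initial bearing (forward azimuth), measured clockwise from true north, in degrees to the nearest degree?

With φ₁ = 1.0823, φ₂ = 0.1754, Δλ = 0.1253 rad, the forward-azimuth formula gives
θ = atan2( sin Δλ cos φ₂ , cos φ₁ sin φ₂ − sin φ₁ cos φ₂ cos Δλ ) = atan2(0.1231, -0.7808) = 171.04°.
So the initial bearing is 171°.

171°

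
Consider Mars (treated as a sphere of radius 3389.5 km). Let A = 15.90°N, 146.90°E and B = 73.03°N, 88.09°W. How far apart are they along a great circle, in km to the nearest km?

Let φ₁ = 0.2775 rad, φ₂ = 1.2746 rad, and Δλ = 2.1818 rad.
cos c = sin φ₁ sin φ₂ + cos φ₁ cos φ₂ cos Δλ = (0.2740)(0.9565) + (0.9617)(0.2919)(-0.5737) = 0.10098,
so c = arccos(0.10098) = 1.46964 rad.
Distance = R·c = 3389.5 × 1.4696 ≈ 4981 km.

4981 km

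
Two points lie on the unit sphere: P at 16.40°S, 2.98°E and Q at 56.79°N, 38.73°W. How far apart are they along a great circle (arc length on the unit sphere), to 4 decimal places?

In radians: φ₁ = -0.2862, φ₂ = 0.9912, Δλ = -41.710° = -0.7280 rad.
cos c = sin φ₁ sin φ₂ + cos φ₁ cos φ₂ cos Δλ = (-0.2823)(0.8367) + (0.9593)(0.5477)(0.7465) = 0.15602,
so c = arccos(0.15602) = 1.41414 rad.
On the unit sphere the arc length equals the central angle: 1.4141.

1.4141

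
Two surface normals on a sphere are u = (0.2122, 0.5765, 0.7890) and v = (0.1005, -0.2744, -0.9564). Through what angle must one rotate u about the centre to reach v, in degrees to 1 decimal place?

u·v = -0.8915; |u| = 1.0000, |v| = 1.0000.
cos θ = (u·v)/(|u||v|) = -0.8915, so θ = 153.1°.

153.1°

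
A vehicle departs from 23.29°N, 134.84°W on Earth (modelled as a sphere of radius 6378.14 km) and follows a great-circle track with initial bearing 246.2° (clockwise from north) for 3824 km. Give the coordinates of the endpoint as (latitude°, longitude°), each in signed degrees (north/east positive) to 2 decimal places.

Angular distance δ = d/R = 3824/6378.14 = 0.59955 rad; initial bearing θ = 4.2970 rad.
sin φ₂ = sin φ₁ cos δ + cos φ₁ sin δ cos θ = (0.3954)(0.8256) + (0.9185)(0.5643)(-0.4035) = 0.1173, so φ₂ = 6.73°.
Δλ = atan2(sin θ sin δ cos φ₁, cos δ − sin φ₁ sin φ₂) = atan2(-0.4742, 0.7792) = -31.324°.
λ₂ = -134.840° − 31.324° = -166.16°.

6.73°, -166.16°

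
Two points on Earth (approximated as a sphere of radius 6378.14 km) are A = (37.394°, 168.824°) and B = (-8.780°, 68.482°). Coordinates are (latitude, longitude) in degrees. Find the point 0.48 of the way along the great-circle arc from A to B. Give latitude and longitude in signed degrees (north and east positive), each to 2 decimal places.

22.61°, 113.14°

Central angle δ = 1.8066 rad. Interpolating on the sphere with fraction f = 0.48:
P = [sin((1−f)δ)·A + sin(fδ)·B] / sin δ = 0.8302·A + 0.7842·B in Cartesian coordinates,
giving P = (-0.3628, 0.8489, 0.3845), i.e. latitude 22.61°, longitude 113.14°.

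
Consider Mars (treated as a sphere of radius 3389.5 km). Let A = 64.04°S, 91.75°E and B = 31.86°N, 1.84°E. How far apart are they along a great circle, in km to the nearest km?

6998 km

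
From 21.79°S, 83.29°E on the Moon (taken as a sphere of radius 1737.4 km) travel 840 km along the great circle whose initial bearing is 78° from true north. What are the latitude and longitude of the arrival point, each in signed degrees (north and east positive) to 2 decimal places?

Angular distance δ = d/R = 840/1737.4 = 0.48348 rad; initial bearing θ = 1.3614 rad.
sin φ₂ = sin φ₁ cos δ + cos φ₁ sin δ cos θ = (-0.3712)(0.8854) + (0.9286)(0.4649)(0.2079) = -0.2389, so φ₂ = -13.82°.
Δλ = atan2(sin θ sin δ cos φ₁, cos δ − sin φ₁ sin φ₂) = atan2(0.4222, 0.7967) = 27.922°.
λ₂ = 83.290° + 27.922° = 111.21°.

-13.82°, 111.21°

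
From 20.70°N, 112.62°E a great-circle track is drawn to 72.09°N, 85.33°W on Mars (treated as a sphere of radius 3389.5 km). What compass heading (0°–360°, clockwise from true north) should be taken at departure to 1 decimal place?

5.4°

With φ₁ = 0.3613, φ₂ = 1.2582, Δλ = 2.8283 rad, the forward-azimuth formula gives
θ = atan2( sin Δλ cos φ₂ , cos φ₁ sin φ₂ − sin φ₁ cos φ₂ cos Δλ ) = atan2(0.0948, 0.9935) = 5.45°.
So the initial bearing is 5.4°.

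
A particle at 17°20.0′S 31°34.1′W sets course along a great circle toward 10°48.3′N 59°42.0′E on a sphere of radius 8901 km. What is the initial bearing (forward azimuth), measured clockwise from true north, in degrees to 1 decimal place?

80.0°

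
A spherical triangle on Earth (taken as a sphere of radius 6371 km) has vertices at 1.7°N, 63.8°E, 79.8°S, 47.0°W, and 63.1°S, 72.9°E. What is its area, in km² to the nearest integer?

Side lengths (central angles): a = 0.5776, b = 1.1373, c = 1.6630 rad; semiperimeter s = 1.6889.
By l'Huilier's theorem, tan(E/4) = √[tan(s/2) tan((s−a)/2) tan((s−b)/2) tan((s−c)/2)], giving spherical excess E = 0.2025 rad.
Area = E·R² = 0.2025 × (6371)² ≈ 8218714 km².

8218714 km²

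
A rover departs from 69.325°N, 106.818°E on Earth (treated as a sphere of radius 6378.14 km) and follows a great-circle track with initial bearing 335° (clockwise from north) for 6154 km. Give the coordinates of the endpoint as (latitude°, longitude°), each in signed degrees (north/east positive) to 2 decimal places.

52.74°, -38.17°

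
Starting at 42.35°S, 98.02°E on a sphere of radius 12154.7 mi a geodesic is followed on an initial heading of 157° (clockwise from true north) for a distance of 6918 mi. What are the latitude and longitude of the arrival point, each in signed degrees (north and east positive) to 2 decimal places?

-69.08°, 134.16°

Angular distance δ = d/R = 6918/12154.7 = 0.56916 rad; initial bearing θ = 2.7402 rad.
sin φ₂ = sin φ₁ cos δ + cos φ₁ sin δ cos θ = (-0.6737)(0.8424) + (0.7390)(0.5389)(-0.9205) = -0.9341, so φ₂ = -69.08°.
Δλ = atan2(sin θ sin δ cos φ₁, cos δ − sin φ₁ sin φ₂) = atan2(0.1556, 0.2131) = 36.140°.
λ₂ = 98.020° + 36.140° = 134.16°.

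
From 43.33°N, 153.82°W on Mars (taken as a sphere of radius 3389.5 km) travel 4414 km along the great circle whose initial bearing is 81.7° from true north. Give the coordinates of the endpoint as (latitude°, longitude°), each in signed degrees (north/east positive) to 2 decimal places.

16.46°, -69.65°

Angular distance δ = d/R = 4414/3389.5 = 1.30226 rad; initial bearing θ = 1.4259 rad.
sin φ₂ = sin φ₁ cos δ + cos φ₁ sin δ cos θ = (0.6862)(0.2653) + (0.7274)(0.9642)(0.1444) = 0.2833, so φ₂ = 16.46°.
Δλ = atan2(sin θ sin δ cos φ₁, cos δ − sin φ₁ sin φ₂) = atan2(0.6940, 0.0709) = 84.165°.
λ₂ = -153.820° + 84.165° = -69.65°.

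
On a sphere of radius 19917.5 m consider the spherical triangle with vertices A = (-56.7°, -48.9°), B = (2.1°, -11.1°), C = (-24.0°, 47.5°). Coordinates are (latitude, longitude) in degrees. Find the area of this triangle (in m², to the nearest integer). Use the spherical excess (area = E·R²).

284960481 m²

Side lengths (central angles): a = 1.0920, b = 1.2828, c = 1.1561 rad; semiperimeter s = 1.7654.
By l'Huilier's theorem, tan(E/4) = √[tan(s/2) tan((s−a)/2) tan((s−b)/2) tan((s−c)/2)], giving spherical excess E = 0.7183 rad.
Area = E·R² = 0.7183 × (19917.5)² ≈ 284960481 m².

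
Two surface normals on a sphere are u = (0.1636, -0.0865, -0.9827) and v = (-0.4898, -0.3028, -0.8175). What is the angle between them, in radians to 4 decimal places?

0.7235 rad

u·v = 0.7494; |u| = 1.0000, |v| = 0.9999.
cos θ = (u·v)/(|u||v|) = 0.7495, so θ = 0.7235 rad.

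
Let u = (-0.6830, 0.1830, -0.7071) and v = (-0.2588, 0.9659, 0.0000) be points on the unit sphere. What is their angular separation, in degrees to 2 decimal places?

u·v = 0.3535; |u| = 1.0000, |v| = 1.0000.
cos θ = (u·v)/(|u||v|) = 0.3535, so θ = 69.30°.

69.30°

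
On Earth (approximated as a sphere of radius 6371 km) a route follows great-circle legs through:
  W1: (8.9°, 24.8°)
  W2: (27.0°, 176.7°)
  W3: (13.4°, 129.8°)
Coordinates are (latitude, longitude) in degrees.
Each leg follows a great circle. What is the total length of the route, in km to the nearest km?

20094 km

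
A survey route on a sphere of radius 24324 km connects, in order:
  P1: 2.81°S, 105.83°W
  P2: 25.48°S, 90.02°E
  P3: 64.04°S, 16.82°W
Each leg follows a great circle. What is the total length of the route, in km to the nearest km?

Leg P1→P2: central angle 2.5798 rad, distance 62750.0 km.
Leg P2→P3: central angle 1.2950 rad, distance 31499.7 km.
Total: 62750.0 + 31499.7 ≈ 94250 km.

94250 km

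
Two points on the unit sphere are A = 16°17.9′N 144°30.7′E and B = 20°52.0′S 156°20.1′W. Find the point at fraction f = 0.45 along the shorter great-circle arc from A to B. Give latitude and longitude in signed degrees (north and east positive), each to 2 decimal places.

The central angle between A and B is δ = 1.2026 rad.
With f = 0.45, the slerp weights are sin((1−f)δ)/sin δ = 0.6584 and sin(fδ)/sin δ = 0.5522.
Weighted sum of the unit vectors: (0.6584)·(-0.7815,0.5572,0.2806) + (0.5522)·(-0.8558,-0.3751,-0.3562) = (-0.9871, 0.1598, -0.0119).
Converting back: φ = atan2(z, √(x²+y²)) = -0.68°, λ = atan2(y, x) = 170.81°.

-0.68°, 170.81°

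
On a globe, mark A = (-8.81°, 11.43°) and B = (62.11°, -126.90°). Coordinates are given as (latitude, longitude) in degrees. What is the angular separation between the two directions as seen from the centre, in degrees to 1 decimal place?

118.7°

Let φ₁ = -0.1538 rad, φ₂ = 1.0840 rad, and Δλ = -2.4143 rad.
cos c = sin φ₁ sin φ₂ + cos φ₁ cos φ₂ cos Δλ = (-0.1532)(0.8838) + (0.9882)(0.4678)(-0.7470) = -0.48067,
so c = arccos(-0.48067) = 2.07221 rad.
So the angular separation is 118.7°.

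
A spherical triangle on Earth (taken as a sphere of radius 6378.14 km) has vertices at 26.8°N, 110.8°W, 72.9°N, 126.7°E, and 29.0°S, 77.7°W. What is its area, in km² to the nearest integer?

19583462 km²

Side lengths (central angles): a = 2.3428, b = 1.1203, c = 1.2766 rad; semiperimeter s = 2.3699.
By l'Huilier's theorem, tan(E/4) = √[tan(s/2) tan((s−a)/2) tan((s−b)/2) tan((s−c)/2)], giving spherical excess E = 0.4814 rad.
Area = E·R² = 0.4814 × (6378.14)² ≈ 19583462 km².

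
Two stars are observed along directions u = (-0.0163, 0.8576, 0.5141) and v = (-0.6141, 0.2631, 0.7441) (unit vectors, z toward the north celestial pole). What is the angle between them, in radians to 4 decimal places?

0.9044 rad

u·v = 0.6182; |u| = 1.0000, |v| = 1.0000.
cos θ = (u·v)/(|u||v|) = 0.6182, so θ = 0.9044 rad.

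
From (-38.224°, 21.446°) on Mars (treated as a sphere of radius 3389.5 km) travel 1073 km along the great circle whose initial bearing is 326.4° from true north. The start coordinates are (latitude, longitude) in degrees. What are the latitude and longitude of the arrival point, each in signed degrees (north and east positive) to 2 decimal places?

-22.60°, 10.69°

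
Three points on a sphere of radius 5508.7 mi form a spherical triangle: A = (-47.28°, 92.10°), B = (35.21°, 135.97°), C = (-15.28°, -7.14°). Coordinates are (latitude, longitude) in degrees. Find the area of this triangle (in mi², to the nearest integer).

69363739 mi²

Side lengths (central angles): a = 2.4692, b = 1.4821, c = 1.5948 rad; semiperimeter s = 2.7731.
By l'Huilier's theorem, tan(E/4) = √[tan(s/2) tan((s−a)/2) tan((s−b)/2) tan((s−c)/2)], giving spherical excess E = 2.2858 rad.
Area = E·R² = 2.2858 × (5508.7)² ≈ 69363739 mi².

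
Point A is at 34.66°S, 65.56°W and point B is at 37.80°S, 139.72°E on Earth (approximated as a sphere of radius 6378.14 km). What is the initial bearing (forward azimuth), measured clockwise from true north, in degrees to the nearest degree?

With φ₁ = -0.6049, φ₂ = -0.6597, Δλ = -2.7004 rad, the forward-azimuth formula gives
θ = atan2( sin Δλ cos φ₂ , cos φ₁ sin φ₂ − sin φ₁ cos φ₂ cos Δλ ) = atan2(-0.3374, -0.9105) = -159.66°.
Adding 360° brings this into [0°, 360°): 200°.

200°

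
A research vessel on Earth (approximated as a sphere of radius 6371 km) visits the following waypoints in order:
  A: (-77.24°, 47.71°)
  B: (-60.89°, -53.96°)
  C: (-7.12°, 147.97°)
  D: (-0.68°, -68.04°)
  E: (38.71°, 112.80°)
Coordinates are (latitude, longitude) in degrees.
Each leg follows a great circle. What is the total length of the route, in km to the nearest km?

47693 km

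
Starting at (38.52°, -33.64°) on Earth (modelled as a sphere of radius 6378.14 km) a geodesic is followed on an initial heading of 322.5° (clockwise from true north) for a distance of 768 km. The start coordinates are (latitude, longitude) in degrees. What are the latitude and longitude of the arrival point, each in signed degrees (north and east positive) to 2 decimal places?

43.86°, -39.46°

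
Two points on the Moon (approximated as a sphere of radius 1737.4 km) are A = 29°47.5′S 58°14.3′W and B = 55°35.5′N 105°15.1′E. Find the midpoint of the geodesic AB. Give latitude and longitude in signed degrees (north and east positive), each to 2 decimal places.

42.08°, -32.02°

Central angle δ = 2.6469 rad. Interpolating on the sphere with fraction f = 0.5:
P = [sin((1−f)δ)·A + sin(fδ)·B] / sin δ = 2.0421·A + 2.0421·B in Cartesian coordinates,
giving P = (0.6293, -0.3935, 0.6702), i.e. latitude 42.08°, longitude -32.02°.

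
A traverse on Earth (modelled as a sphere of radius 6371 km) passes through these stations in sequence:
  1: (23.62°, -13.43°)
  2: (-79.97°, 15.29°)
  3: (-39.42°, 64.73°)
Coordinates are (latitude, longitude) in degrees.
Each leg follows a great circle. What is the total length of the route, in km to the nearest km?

16600 km

Leg 1→2: central angle 1.8282 rad, distance 11647.7 km.
Leg 2→3: central angle 0.7773 rad, distance 4952.4 km.
Total: 11647.7 + 4952.4 ≈ 16600 km.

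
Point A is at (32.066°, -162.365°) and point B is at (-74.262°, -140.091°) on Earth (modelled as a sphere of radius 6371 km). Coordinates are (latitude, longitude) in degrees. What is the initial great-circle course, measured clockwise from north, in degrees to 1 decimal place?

173.8°

Δλ = 22.274° = 0.3888 rad.
y = sin Δλ · cos φ₂ = (0.3790)(0.2712) = 0.1028
x = cos φ₁ sin φ₂ − sin φ₁ cos φ₂ cos Δλ = (0.8474)(-0.9625) − (0.5309)(0.2712)(0.9254) = -0.9489
θ = atan2(y, x) = 173.82°, so the bearing is 173.8°.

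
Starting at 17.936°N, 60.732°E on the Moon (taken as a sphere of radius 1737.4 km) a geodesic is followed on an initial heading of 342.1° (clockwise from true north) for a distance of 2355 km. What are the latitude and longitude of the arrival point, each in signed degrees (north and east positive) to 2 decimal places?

Angular distance δ = d/R = 2355/1737.4 = 1.35547 rad; initial bearing θ = 5.9708 rad.
sin φ₂ = sin φ₁ cos δ + cos φ₁ sin δ cos θ = (0.3080)(0.2137) + (0.9514)(0.9769)(0.9516) = 0.9502, so φ₂ = 71.85°.
Δλ = atan2(sin θ sin δ cos φ₁, cos δ − sin φ₁ sin φ₂) = atan2(-0.2857, -0.0790) = -105.453°.
λ₂ = 60.732° − 105.453° = -44.72°.

71.85°, -44.72°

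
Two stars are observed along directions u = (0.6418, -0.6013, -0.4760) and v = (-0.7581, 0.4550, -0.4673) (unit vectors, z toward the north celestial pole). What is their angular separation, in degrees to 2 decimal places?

u·v = -0.5377; |u| = 1.0000, |v| = 1.0001.
cos θ = (u·v)/(|u||v|) = -0.5377, so θ = 122.52°.

122.52°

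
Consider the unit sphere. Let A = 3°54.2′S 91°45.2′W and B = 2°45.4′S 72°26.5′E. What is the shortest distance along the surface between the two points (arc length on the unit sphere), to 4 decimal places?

2.8424

Let φ₁ = -0.0681 rad, φ₂ = -0.0481 rad, and Δλ = 2.8657 rad.
cos c = sin φ₁ sin φ₂ + cos φ₁ cos φ₂ cos Δλ = (-0.0681)(-0.0481) + (0.9977)(0.9988)(-0.9622) = -0.95558,
so c = arccos(-0.95558) = 2.84241 rad.
On the unit sphere the arc length equals the central angle: 2.8424.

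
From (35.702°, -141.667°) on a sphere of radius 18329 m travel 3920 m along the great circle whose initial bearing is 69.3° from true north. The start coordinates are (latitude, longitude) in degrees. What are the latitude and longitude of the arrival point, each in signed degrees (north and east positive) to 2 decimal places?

39.14°, -126.84°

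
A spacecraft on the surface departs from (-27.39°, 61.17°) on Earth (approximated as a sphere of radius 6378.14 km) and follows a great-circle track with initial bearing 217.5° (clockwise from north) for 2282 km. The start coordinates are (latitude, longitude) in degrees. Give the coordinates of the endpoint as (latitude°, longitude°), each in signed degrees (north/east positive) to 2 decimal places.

-42.66°, 44.32°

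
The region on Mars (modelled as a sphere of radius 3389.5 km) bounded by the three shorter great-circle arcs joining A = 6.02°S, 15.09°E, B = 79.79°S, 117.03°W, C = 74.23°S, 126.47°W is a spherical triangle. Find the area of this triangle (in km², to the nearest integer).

475851 km²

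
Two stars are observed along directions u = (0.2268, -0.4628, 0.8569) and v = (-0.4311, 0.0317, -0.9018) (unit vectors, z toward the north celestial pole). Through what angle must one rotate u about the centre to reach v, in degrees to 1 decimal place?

u·v = -0.8852; |u| = 0.9999, |v| = 1.0000.
cos θ = (u·v)/(|u||v|) = -0.8852, so θ = 152.3°.

152.3°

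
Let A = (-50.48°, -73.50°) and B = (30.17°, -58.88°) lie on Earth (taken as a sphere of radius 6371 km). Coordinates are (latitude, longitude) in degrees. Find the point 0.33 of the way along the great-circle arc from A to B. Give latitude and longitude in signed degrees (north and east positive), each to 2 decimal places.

Central angle δ = 1.4256 rad. Interpolating on the sphere with fraction f = 0.33:
P = [sin((1−f)δ)·A + sin(fδ)·B] / sin δ = 0.8251·A + 0.4581·B in Cartesian coordinates,
giving P = (0.3538, -0.8425, -0.4062), i.e. latitude -23.97°, longitude -67.22°.

-23.97°, -67.22°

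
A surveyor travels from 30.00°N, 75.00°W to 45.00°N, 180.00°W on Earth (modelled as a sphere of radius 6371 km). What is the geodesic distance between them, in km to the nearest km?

8757 km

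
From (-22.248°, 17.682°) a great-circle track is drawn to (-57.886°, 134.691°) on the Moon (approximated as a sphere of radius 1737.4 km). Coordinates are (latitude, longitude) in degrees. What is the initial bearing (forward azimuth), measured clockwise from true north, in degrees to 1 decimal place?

Δλ = 117.009° = 2.0422 rad.
y = sin Δλ · cos φ₂ = (0.8909)(0.5316) = 0.4736
x = cos φ₁ sin φ₂ − sin φ₁ cos φ₂ cos Δλ = (0.9256)(-0.8470) − (-0.3786)(0.5316)(-0.4541) = -0.8753
θ = atan2(y, x) = 151.58°, so the bearing is 151.6°.

151.6°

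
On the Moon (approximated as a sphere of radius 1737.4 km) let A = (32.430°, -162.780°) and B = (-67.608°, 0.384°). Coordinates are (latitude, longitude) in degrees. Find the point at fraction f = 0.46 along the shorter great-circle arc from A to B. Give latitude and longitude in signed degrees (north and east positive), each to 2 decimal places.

Central angle δ = 2.5041 rad. Interpolating on the sphere with fraction f = 0.46:
P = [sin((1−f)δ)·A + sin(fδ)·B] / sin δ = 1.6402·A + 1.5349·B in Cartesian coordinates,
giving P = (-0.7376, -0.4059, -0.5396), i.e. latitude -32.65°, longitude -151.18°.

-32.65°, -151.18°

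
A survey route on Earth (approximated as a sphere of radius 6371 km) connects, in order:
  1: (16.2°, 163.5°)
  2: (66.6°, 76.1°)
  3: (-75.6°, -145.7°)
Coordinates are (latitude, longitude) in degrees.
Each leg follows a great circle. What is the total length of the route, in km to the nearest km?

26510 km

Leg 1→2: central angle 1.2939 rad, distance 8243.6 km.
Leg 2→3: central angle 2.8671 rad, distance 18266.0 km.
Total: 8243.6 + 18266.0 ≈ 26510 km.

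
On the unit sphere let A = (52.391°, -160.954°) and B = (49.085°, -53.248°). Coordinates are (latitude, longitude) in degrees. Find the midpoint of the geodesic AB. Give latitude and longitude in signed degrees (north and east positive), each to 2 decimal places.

64.23°, -104.33°

The central angle between A and B is δ = 1.0735 rad.
With f = 0.5, the slerp weights are sin((1−f)δ)/sin δ = 0.5818 and sin(fδ)/sin δ = 0.5818.
Weighted sum of the unit vectors: (0.5818)·(-0.5769,-0.1991,0.7922) + (0.5818)·(0.3919,-0.5248,0.7557) = (-0.1076, -0.4212, 0.9006).
Converting back: φ = atan2(z, √(x²+y²)) = 64.23°, λ = atan2(y, x) = -104.33°.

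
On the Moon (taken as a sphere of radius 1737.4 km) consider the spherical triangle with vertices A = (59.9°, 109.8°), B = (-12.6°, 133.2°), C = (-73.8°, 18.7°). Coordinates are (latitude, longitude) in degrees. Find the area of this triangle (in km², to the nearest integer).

4161681 km²

Side lengths (central angles): a = 1.4741, b = 2.5562, c = 1.3073 rad; semiperimeter s = 2.6688.
By l'Huilier's theorem, tan(E/4) = √[tan(s/2) tan((s−a)/2) tan((s−b)/2) tan((s−c)/2)], giving spherical excess E = 1.3787 rad.
Area = E·R² = 1.3787 × (1737.4)² ≈ 4161681 km².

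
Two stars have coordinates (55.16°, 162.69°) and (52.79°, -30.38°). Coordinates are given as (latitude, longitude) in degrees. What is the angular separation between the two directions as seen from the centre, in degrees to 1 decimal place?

With latitudes φ₁ = 55.160°, φ₂ = 52.790° and longitude difference Δλ = 166.930°:
Haversine: a = sin²(Δφ/2) + cos φ₁ cos φ₂ sin²(Δλ/2) = 0.0004 + (0.5713)(0.6047)(0.9870) = 0.34143.
Central angle c = 2·arcsin(√a) = 1.24809 rad.
So the angular separation is 71.5°.

71.5°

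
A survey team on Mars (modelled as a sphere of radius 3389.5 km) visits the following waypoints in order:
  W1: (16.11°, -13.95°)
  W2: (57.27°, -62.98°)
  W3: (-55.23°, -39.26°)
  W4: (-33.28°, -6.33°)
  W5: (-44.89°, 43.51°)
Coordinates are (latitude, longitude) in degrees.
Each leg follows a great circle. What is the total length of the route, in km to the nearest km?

14227 km

Leg W1→W2: central angle 0.9594 rad, distance 3251.9 km.
Leg W2→W3: central angle 1.9919 rad, distance 6751.4 km.
Leg W3→W4: central angle 0.5531 rad, distance 1874.7 km.
Leg W4→W5: central angle 0.6931 rad, distance 2349.4 km.
Total: 3251.9 + 6751.4 + 1874.7 + 2349.4 ≈ 14227 km.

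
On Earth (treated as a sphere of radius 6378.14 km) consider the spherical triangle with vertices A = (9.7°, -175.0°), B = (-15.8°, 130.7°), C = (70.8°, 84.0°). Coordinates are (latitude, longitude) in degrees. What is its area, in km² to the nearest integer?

40600951 km²

Side lengths (central angles): a = 1.6109, b = 1.4734, c = 1.0384 rad; semiperimeter s = 2.0614.
By l'Huilier's theorem, tan(E/4) = √[tan(s/2) tan((s−a)/2) tan((s−b)/2) tan((s−c)/2)], giving spherical excess E = 0.9980 rad.
Area = E·R² = 0.9980 × (6378.14)² ≈ 40600951 km².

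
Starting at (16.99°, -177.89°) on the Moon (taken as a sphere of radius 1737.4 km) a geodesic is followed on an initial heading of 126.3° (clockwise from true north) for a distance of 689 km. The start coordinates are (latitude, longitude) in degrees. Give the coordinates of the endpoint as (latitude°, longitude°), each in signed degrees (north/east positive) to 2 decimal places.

Angular distance δ = d/R = 689/1737.4 = 0.39657 rad; initial bearing θ = 2.2044 rad.
sin φ₂ = sin φ₁ cos δ + cos φ₁ sin δ cos θ = (0.2922)(0.9224) + (0.9564)(0.3863)(-0.5920) = 0.0508, so φ₂ = 2.91°.
Δλ = atan2(sin θ sin δ cos φ₁, cos δ − sin φ₁ sin φ₂) = atan2(0.2977, 0.9075) = 18.162°.
λ₂ = -177.890° + 18.162° = -159.73°.

2.91°, -159.73°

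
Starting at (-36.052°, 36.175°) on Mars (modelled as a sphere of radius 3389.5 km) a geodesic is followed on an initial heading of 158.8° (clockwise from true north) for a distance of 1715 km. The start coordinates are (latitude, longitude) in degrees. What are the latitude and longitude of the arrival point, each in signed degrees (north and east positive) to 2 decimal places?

-61.65°, 57.84°

Angular distance δ = d/R = 1715/3389.5 = 0.50597 rad; initial bearing θ = 2.7716 rad.
sin φ₂ = sin φ₁ cos δ + cos φ₁ sin δ cos θ = (-0.5885)(0.8747) + (0.8085)(0.4847)(-0.9323) = -0.8801, so φ₂ = -61.65°.
Δλ = atan2(sin θ sin δ cos φ₁, cos δ − sin φ₁ sin φ₂) = atan2(0.1417, 0.3567) = 21.663°.
λ₂ = 36.175° + 21.663° = 57.84°.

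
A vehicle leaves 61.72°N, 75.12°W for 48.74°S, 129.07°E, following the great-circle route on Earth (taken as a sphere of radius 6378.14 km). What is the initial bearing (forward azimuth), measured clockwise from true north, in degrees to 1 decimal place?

302.7°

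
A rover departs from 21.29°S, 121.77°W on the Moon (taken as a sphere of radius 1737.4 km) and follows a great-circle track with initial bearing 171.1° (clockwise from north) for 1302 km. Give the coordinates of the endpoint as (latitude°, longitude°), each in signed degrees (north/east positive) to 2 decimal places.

-63.24°, -108.23°

Angular distance δ = d/R = 1302/1737.4 = 0.74940 rad; initial bearing θ = 2.9863 rad.
sin φ₂ = sin φ₁ cos δ + cos φ₁ sin δ cos θ = (-0.3631)(0.7321) + (0.9318)(0.6812)(-0.9880) = -0.8929, so φ₂ = -63.24°.
Δλ = atan2(sin θ sin δ cos φ₁, cos δ − sin φ₁ sin φ₂) = atan2(0.0982, 0.4079) = 13.535°.
λ₂ = -121.770° + 13.535° = -108.23°.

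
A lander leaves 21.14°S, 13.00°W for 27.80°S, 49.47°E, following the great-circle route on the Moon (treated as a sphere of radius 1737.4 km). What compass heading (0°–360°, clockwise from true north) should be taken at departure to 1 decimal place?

Δλ = 62.470° = 1.0903 rad.
y = sin Δλ · cos φ₂ = (0.8868)(0.8846) = 0.7844
x = cos φ₁ sin φ₂ − sin φ₁ cos φ₂ cos Δλ = (0.9327)(-0.4664) − (-0.3606)(0.8846)(0.4622) = -0.2875
θ = atan2(y, x) = 110.13°, so the bearing is 110.1°.

110.1°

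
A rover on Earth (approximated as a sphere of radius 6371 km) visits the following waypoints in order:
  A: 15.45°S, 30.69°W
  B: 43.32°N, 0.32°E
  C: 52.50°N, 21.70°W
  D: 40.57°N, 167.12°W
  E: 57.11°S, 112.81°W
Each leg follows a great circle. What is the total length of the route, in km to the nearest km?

Leg A→B: central angle 1.1393 rad, distance 7258.3 km.
Leg B→C: central angle 0.3015 rad, distance 1921.0 km.
Leg C→D: central angle 1.4351 rad, distance 9143.2 km.
Leg D→E: central angle 1.8812 rad, distance 11985.4 km.
Total: 7258.3 + 1921.0 + 9143.2 + 11985.4 ≈ 30308 km.

30308 km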